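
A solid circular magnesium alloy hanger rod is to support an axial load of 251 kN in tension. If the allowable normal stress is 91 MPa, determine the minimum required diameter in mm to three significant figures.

Required area A ≥ P/σ_allow = 251000/91 = 2758 mm².
For a solid circular section, d ≥ √(4A/π) = 59.26 mm.

59.3 mm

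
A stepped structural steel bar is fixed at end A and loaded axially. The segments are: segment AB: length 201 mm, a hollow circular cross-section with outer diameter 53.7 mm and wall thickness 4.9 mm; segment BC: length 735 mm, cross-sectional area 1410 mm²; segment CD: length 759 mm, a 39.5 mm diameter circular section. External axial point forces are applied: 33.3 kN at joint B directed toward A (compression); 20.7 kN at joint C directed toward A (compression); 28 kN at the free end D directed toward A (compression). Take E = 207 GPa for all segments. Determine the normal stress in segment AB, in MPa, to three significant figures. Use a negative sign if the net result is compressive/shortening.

-109 MPa

Internal axial forces (sectioning from the free end, tension +): N_CD = -28 kN, N_BC = -48.7 kN, N_AB = -82 kN.
A_AB = 751.2 mm².
σ_AB = N_AB/A_AB = -82000/751.2 = -109.2 MPa.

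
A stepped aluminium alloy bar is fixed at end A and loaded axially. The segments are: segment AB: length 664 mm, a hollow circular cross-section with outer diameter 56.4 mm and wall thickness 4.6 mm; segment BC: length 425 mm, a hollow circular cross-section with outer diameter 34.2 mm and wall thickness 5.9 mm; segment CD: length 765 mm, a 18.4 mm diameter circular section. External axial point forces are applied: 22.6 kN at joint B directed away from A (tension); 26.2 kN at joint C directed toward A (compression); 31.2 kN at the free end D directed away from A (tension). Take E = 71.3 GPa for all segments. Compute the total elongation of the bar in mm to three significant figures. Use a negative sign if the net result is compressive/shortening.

Internal axial forces (sectioning from the free end, tension +): N_CD = 31.2 kN, N_BC = 5 kN, N_AB = 27.6 kN.
A_AB = 748.6 mm².
A_BC = 524.6 mm².
A_CD = 265.9 mm².
δ_AB = 27600·664/(748.6·71300) = 0.3434 mm
δ_BC = 5000·425/(524.6·71300) = 0.05682 mm
δ_CD = 31200·765/(265.9·71300) = 1.259 mm
δ = Σδ_i = 1.659 mm.

1.66 mm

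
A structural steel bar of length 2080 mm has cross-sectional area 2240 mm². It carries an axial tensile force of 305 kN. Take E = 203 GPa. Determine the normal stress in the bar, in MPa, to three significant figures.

σ = N/A = 305000/2240 = 136.2 MPa.

136 MPa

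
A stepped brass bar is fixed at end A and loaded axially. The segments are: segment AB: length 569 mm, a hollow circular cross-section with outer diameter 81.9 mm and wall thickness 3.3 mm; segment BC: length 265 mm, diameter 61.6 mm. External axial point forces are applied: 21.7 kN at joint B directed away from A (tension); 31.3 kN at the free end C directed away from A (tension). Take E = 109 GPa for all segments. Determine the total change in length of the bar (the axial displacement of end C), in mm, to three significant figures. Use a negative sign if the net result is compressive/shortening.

0.365 mm

Internal axial forces (sectioning from the free end, tension +): N_BC = 31.3 kN, N_AB = 53 kN.
A_AB = 814.9 mm².
A_BC = 2980 mm².
δ_AB = 53000·569/(814.9·109000) = 0.3395 mm
δ_BC = 31300·265/(2980·109000) = 0.02553 mm
δ = Σδ_i = 0.3651 mm.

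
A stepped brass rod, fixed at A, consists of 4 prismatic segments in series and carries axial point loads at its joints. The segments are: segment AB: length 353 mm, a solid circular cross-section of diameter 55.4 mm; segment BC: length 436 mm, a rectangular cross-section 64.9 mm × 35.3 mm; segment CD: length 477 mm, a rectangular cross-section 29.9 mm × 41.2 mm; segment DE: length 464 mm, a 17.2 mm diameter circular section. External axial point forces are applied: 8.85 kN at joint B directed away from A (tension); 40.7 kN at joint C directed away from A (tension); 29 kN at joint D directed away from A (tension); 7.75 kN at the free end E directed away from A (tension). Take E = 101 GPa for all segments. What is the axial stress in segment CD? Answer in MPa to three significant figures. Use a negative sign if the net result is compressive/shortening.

Internal axial forces (sectioning from the free end, tension +): N_DE = 7.75 kN, N_CD = 36.75 kN, N_BC = 77.45 kN, N_AB = 86.3 kN.
A_CD = 1232 mm².
σ_CD = N_CD/A_CD = 36750/1232 = 29.83 MPa.

29.8 MPa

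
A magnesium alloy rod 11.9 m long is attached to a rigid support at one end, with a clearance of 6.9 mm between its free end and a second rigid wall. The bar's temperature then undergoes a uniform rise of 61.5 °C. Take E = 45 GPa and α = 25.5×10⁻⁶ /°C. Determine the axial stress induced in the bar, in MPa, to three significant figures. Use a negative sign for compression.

-44.5 MPa

Free thermal expansion αLΔT = 25.5e-6 · 11900 · 61.5 = 18.66 mm.
The walls engage after the gap closes; constrained expansion = 18.66 − 6.9 = 11.76 mm.
The walls impose strain ε = −(11.76)/11900 = -9.8842e-04; σ = Eε = 45000 · -9.8842e-04 = -44.48 MPa.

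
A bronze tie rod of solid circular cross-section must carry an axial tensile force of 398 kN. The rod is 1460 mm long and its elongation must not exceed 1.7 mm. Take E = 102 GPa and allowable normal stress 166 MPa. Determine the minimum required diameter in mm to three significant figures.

65.3 mm

Required area A ≥ P/σ_allow = 398000/166 = 2398 mm².
For a solid circular section, d ≥ √(4A/π) = 55.25 mm.
Elongation limit: A ≥ PL/(Eδ_allow) = 398000·1460/(102000·1.7) = 3351 mm² ⇒ d ≥ 65.32 mm.
The elongation limit governs.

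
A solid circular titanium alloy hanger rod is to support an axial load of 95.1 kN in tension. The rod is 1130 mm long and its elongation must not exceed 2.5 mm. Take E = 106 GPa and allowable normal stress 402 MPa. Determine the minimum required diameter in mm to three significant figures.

22.7 mm

Required area A ≥ P/σ_allow = 95100/402 = 236.6 mm².
For a solid circular section, d ≥ √(4A/π) = 17.36 mm.
Elongation limit: A ≥ PL/(Eδ_allow) = 95100·1130/(106000·2.5) = 405.5 mm² ⇒ d ≥ 22.72 mm.
The elongation limit governs.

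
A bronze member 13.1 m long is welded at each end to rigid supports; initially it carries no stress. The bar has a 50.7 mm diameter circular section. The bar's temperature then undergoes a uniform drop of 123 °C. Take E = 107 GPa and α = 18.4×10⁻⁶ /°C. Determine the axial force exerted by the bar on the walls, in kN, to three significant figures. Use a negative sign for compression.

489 kN

Free thermal expansion αLΔT = 18.4e-6 · 13100 · -123 = -29.65 mm.
The walls impose strain ε = −(-29.65)/13100 = 2.2632e-03; σ = Eε = 107000 · 2.2632e-03 = 242.2 MPa.
Wall reaction R = σ·A = 242.2·2019 = 488900 N = 488.9 kN.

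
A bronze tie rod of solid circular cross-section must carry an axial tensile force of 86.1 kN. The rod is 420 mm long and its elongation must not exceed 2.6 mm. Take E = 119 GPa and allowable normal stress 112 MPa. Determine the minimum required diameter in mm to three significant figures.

31.3 mm

Required area A ≥ P/σ_allow = 86100/112 = 768.8 mm².
For a solid circular section, d ≥ √(4A/π) = 31.29 mm.
Elongation limit: A ≥ PL/(Eδ_allow) = 86100·420/(119000·2.6) = 116.9 mm² ⇒ d ≥ 12.2 mm.
The stress limit governs.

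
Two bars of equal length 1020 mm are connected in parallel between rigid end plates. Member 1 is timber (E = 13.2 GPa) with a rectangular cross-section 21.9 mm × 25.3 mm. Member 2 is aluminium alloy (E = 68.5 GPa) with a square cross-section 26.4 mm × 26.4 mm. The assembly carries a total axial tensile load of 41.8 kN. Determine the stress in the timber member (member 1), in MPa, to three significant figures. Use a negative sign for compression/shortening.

A_1 = 554.1 mm².
A_2 = 697 mm².
Equal strain + equilibrium ⇒ each member carries load in proportion to AE: A₁E₁ = 7314000 N, A₂E₂ = 47740000 N, ΣAE = 55060000 N.
σ₁ = P·E₁/ΣAE = 41800·13200/55060000 = 10.02 MPa.

10.0 MPa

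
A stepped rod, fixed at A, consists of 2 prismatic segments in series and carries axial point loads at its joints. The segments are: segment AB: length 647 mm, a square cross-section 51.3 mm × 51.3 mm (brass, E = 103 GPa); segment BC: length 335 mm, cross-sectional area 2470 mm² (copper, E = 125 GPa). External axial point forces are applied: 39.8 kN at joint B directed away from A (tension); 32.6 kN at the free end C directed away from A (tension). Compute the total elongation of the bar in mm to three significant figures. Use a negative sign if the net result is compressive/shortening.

0.208 mm

Internal axial forces (sectioning from the free end, tension +): N_BC = 32.6 kN, N_AB = 72.4 kN.
A_AB = 2632 mm².
δ_AB = 72400·647/(2632·103000) = 0.1728 mm
δ_BC = 32600·335/(2470·125000) = 0.03537 mm
δ = Σδ_i = 0.2082 mm.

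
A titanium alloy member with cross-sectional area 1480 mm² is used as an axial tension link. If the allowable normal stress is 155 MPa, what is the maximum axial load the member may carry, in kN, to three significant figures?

P_max = σ_allow · A = 155 · 1480 = 229400 N = 229.4 kN.

229 kN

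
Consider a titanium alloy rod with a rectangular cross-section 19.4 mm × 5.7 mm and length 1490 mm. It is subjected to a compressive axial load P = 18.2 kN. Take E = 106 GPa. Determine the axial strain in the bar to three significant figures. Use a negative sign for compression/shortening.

-0.00155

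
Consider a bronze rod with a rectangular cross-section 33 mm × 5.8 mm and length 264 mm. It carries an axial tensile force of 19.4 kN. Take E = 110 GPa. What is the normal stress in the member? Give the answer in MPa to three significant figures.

101 MPa

A = 191.4 mm².
σ = N/A = 19400/191.4 = 101.4 MPa.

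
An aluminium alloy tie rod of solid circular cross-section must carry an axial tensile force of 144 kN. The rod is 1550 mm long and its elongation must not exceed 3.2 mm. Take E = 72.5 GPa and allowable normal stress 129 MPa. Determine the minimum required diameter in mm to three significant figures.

37.7 mm

Required area A ≥ P/σ_allow = 144000/129 = 1116 mm².
For a solid circular section, d ≥ √(4A/π) = 37.7 mm.
Elongation limit: A ≥ PL/(Eδ_allow) = 144000·1550/(72500·3.2) = 962.1 mm² ⇒ d ≥ 35 mm.
The stress limit governs.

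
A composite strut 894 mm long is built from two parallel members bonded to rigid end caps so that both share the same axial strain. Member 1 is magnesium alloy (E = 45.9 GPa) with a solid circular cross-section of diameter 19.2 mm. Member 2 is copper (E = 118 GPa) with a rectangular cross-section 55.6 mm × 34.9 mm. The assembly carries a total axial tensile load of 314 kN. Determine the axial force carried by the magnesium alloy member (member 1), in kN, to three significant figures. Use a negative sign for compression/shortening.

A_1 = 289.5 mm².
A_2 = 1940 mm².
Equal strain + equilibrium ⇒ each member carries load in proportion to AE: A₁E₁ = 13290000 N, A₂E₂ = 229000000 N, ΣAE = 242300000 N.
F₁ = P·A₁E₁/ΣAE = 314000·13290000/242300000 = 17220 N.

17.2 kN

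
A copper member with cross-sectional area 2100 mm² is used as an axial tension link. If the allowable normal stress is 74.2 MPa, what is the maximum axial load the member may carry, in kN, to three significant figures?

P_max = σ_allow · A = 74.2 · 2100 = 155800 N = 155.8 kN.

156 kN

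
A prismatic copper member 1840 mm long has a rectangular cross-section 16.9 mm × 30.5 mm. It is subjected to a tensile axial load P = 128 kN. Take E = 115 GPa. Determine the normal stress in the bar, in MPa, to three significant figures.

248 MPa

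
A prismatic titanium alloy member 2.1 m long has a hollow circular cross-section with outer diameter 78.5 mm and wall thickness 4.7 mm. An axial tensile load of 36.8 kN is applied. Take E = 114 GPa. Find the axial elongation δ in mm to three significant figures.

0.622 mm

A = 1090 mm².
δ_mech = NL/(AE) = 36800·2100/(1090·114000) = 0.6221 mm.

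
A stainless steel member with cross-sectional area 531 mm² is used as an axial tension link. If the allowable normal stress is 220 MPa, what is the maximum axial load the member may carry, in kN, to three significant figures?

117 kN

P_max = σ_allow · A = 220 · 531 = 116800 N = 116.8 kN.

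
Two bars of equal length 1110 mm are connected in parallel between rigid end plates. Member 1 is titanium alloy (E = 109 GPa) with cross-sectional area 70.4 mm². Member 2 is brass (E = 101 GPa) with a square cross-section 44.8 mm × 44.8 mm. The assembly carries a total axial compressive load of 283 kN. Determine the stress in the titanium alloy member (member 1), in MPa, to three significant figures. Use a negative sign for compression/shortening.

A_2 = 2007 mm².
Equal strain + equilibrium ⇒ each member carries load in proportion to AE: A₁E₁ = 7674000 N, A₂E₂ = 202700000 N, ΣAE = 210400000 N.
σ₁ = P·E₁/ΣAE = -283000·109000/210400000 = -146.6 MPa.

-147 MPa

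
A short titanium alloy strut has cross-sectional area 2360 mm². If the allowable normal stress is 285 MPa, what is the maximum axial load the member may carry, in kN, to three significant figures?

673 kN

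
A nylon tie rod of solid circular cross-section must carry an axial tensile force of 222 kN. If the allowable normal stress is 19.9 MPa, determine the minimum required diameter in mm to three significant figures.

119 mm

Required area A ≥ P/σ_allow = 222000/19.9 = 11160 mm².
For a solid circular section, d ≥ √(4A/π) = 119.2 mm.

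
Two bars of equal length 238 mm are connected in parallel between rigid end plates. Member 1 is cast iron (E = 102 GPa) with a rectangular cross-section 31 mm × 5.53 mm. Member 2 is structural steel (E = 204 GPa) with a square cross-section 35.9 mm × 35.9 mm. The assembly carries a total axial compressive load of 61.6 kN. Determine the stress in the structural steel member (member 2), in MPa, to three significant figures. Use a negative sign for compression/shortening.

A_1 = 171.4 mm².
A_2 = 1289 mm².
Equal strain + equilibrium ⇒ each member carries load in proportion to AE: A₁E₁ = 17490000 N, A₂E₂ = 262900000 N, ΣAE = 280400000 N.
σ₂ = P·E₂/ΣAE = -61600·204000/280400000 = -44.82 MPa.

-44.8 MPa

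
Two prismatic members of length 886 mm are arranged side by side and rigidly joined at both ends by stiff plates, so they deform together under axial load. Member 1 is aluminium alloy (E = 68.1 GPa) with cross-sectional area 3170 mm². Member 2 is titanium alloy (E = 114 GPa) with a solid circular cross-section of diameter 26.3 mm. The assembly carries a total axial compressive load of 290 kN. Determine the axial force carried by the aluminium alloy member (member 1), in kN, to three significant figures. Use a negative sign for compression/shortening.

A_2 = 543.3 mm².
Equal strain + equilibrium ⇒ each member carries load in proportion to AE: A₁E₁ = 215900000 N, A₂E₂ = 61930000 N, ΣAE = 277800000 N.
F₁ = P·A₁E₁/ΣAE = -290000·215900000/277800000 = -225400 N.

-225 kN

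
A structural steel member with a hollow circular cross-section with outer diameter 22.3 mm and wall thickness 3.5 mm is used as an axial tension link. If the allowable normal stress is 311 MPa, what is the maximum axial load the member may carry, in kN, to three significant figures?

A = 206.7 mm².
P_max = σ_allow · A = 311 · 206.7 = 64290 N = 64.29 kN.

64.3 kN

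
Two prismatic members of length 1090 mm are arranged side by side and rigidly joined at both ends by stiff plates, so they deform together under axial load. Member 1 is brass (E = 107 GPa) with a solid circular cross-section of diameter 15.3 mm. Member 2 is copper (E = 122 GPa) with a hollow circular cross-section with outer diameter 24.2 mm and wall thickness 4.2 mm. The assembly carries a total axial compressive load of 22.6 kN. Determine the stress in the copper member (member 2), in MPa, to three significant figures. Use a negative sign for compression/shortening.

-53.2 MPa

A_1 = 183.9 mm².
A_2 = 263.9 mm².
Equal strain + equilibrium ⇒ each member carries load in proportion to AE: A₁E₁ = 19670000 N, A₂E₂ = 32200000 N, ΣAE = 51870000 N.
σ₂ = P·E₂/ΣAE = -22600·122000/51870000 = -53.16 MPa.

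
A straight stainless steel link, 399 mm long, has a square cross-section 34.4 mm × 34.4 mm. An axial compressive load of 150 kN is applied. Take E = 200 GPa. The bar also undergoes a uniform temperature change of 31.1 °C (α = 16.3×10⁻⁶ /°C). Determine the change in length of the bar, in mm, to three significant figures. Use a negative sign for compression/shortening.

-0.0506 mm

A = 1183 mm².
δ_mech = NL/(AE) = -150000·399/(1183·200000) = -0.2529 mm.
δ_thermal = αLΔT = 16.3e-6·399·31.1 = 0.2023 mm.
δ = δ_mech + δ_thermal = -0.05062 mm.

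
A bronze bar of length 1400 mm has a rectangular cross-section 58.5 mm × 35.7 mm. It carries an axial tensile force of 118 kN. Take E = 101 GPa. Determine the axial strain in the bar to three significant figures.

A = 2088 mm².
σ = N/A = 56.5 MPa; ε = σ/E = 56.5/101000 = 5.594e-04.

5.59e-04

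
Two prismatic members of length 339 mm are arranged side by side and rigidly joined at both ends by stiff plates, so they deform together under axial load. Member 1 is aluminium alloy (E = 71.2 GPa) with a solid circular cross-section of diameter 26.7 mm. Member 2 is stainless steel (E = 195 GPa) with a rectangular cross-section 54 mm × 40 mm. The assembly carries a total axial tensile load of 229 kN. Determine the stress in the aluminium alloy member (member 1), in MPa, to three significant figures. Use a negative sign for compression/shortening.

A_1 = 559.9 mm².
A_2 = 2160 mm².
Equal strain + equilibrium ⇒ each member carries load in proportion to AE: A₁E₁ = 39870000 N, A₂E₂ = 421200000 N, ΣAE = 461100000 N.
σ₁ = P·E₁/ΣAE = 229000·71200/461100000 = 35.36 MPa.

35.4 MPa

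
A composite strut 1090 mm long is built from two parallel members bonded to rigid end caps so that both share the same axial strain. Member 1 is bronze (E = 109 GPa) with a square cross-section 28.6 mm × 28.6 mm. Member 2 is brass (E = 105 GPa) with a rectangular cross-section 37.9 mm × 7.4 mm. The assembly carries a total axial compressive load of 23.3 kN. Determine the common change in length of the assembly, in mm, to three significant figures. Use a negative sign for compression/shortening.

-0.214 mm

A_1 = 818 mm².
A_2 = 280.5 mm².
Equal strain + equilibrium ⇒ each member carries load in proportion to AE: A₁E₁ = 89160000 N, A₂E₂ = 29450000 N, ΣAE = 118600000 N.
δ = PL/ΣAE = -23300·1090/118600000 = -0.2141 mm.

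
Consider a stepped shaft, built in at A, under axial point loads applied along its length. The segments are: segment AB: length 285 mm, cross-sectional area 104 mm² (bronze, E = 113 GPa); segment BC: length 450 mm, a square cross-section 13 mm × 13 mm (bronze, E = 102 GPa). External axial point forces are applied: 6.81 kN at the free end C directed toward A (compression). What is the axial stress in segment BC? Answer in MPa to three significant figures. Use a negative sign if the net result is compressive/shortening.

Internal axial forces (sectioning from the free end, tension +): N_BC = -6.81 kN, N_AB = -6.81 kN.
A_BC = 169 mm².
σ_BC = N_BC/A_BC = -6810/169 = -40.3 MPa.

-40.3 MPa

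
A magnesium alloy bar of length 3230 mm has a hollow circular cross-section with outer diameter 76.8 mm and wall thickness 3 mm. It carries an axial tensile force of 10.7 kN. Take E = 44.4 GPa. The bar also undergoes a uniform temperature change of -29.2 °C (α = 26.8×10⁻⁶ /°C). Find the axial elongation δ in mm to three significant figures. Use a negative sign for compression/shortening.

A = 695.5 mm².
δ_mech = NL/(AE) = 10700·3230/(695.5·44400) = 1.119 mm.
δ_thermal = αLΔT = 26.8e-6·3230·-29.2 = -2.528 mm.
δ = δ_mech + δ_thermal = -1.409 mm.

-1.41 mm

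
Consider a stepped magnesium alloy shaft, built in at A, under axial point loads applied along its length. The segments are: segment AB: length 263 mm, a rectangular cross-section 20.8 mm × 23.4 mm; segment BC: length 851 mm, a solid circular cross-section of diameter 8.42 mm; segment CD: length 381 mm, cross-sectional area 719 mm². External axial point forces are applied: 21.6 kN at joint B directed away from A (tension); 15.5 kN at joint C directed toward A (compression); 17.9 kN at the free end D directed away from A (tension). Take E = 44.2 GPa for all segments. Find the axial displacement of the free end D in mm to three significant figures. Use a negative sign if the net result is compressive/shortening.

1.34 mm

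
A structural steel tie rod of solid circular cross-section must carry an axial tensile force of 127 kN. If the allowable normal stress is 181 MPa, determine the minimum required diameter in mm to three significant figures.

29.9 mm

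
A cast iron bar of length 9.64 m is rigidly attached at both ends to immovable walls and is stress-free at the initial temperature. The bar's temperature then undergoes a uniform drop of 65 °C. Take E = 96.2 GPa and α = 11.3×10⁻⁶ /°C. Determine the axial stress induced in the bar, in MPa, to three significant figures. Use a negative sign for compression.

70.7 MPa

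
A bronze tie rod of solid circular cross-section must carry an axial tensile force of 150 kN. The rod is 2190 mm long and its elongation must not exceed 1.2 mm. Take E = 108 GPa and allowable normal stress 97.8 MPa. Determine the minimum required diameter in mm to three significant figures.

Required area A ≥ P/σ_allow = 150000/97.8 = 1534 mm².
For a solid circular section, d ≥ √(4A/π) = 44.19 mm.
Elongation limit: A ≥ PL/(Eδ_allow) = 150000·2190/(108000·1.2) = 2535 mm² ⇒ d ≥ 56.81 mm.
The elongation limit governs.

56.8 mm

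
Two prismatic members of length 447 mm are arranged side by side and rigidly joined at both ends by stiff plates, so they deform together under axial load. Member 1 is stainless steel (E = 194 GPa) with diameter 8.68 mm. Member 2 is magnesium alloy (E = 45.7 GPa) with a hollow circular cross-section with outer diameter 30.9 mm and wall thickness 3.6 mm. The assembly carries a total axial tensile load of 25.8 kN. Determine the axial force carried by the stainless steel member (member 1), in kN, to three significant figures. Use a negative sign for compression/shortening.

A_1 = 59.17 mm².
A_2 = 308.8 mm².
Equal strain + equilibrium ⇒ each member carries load in proportion to AE: A₁E₁ = 11480000 N, A₂E₂ = 14110000 N, ΣAE = 25590000 N.
F₁ = P·A₁E₁/ΣAE = 25800·11480000/25590000 = 11570 N.

11.6 kN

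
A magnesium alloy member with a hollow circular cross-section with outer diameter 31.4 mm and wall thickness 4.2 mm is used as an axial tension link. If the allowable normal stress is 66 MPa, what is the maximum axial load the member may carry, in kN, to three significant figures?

23.7 kN

A = 358.9 mm².
P_max = σ_allow · A = 66 · 358.9 = 23690 N = 23.69 kN.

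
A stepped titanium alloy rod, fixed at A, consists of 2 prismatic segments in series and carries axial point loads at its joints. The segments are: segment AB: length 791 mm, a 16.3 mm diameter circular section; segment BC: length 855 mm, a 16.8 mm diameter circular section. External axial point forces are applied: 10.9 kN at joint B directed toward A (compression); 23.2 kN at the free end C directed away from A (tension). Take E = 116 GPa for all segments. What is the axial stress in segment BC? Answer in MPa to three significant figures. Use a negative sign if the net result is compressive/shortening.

105 MPa

Internal axial forces (sectioning from the free end, tension +): N_BC = 23.2 kN, N_AB = 12.3 kN.
A_BC = 221.7 mm².
σ_BC = N_BC/A_BC = 23200/221.7 = 104.7 MPa.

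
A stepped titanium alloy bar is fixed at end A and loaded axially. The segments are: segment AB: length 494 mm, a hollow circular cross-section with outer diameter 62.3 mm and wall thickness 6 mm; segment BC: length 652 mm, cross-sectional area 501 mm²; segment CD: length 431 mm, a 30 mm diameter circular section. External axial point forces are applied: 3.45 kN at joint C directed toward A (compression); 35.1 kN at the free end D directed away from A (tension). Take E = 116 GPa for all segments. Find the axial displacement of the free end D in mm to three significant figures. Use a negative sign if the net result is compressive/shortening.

0.667 mm

Internal axial forces (sectioning from the free end, tension +): N_CD = 35.1 kN, N_BC = 31.65 kN, N_AB = 31.65 kN.
A_AB = 1061 mm².
A_CD = 706.9 mm².
δ_AB = 31650·494/(1061·116000) = 0.127 mm
δ_BC = 31650·652/(501·116000) = 0.3551 mm
δ_CD = 35100·431/(706.9·116000) = 0.1845 mm
δ = Σδ_i = 0.6666 mm.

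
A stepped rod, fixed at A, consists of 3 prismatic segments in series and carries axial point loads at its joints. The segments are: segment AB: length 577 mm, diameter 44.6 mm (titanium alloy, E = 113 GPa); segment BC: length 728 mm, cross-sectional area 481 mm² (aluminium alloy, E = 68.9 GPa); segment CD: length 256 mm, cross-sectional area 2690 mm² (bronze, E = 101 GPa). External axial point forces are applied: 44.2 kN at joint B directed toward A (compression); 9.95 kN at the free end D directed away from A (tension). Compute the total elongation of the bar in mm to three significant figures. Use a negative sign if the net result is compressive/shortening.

Internal axial forces (sectioning from the free end, tension +): N_CD = 9.95 kN, N_BC = 9.95 kN, N_AB = -34.25 kN.
A_AB = 1562 mm².
δ_AB = -34250·577/(1562·113000) = -0.1119 mm
δ_BC = 9950·728/(481·68900) = 0.2186 mm
δ_CD = 9950·256/(2690·101000) = 0.009375 mm
δ = Σδ_i = 0.116 mm.

0.116 mm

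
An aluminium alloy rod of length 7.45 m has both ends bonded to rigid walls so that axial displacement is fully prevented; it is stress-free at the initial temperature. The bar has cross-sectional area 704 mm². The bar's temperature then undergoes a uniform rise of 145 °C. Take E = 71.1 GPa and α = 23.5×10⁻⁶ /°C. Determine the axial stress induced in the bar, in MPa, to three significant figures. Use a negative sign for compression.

-242 MPa

Free thermal expansion αLΔT = 23.5e-6 · 7450 · 145 = 25.39 mm.
The walls impose strain ε = −(25.39)/7450 = -3.4075e-03; σ = Eε = 71100 · -3.4075e-03 = -242.3 MPa.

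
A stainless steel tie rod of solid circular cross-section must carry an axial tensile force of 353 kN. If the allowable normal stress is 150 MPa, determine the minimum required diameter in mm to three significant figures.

54.7 mm

Required area A ≥ P/σ_allow = 353000/150 = 2353 mm².
For a solid circular section, d ≥ √(4A/π) = 54.74 mm.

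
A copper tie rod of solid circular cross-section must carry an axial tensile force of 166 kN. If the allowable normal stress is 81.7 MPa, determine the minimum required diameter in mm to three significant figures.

Required area A ≥ P/σ_allow = 166000/81.7 = 2032 mm².
For a solid circular section, d ≥ √(4A/π) = 50.86 mm.

50.9 mm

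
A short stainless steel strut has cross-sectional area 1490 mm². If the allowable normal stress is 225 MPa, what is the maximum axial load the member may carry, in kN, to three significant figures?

P_max = σ_allow · A = 225 · 1490 = 335200 N = 335.2 kN.

335 kN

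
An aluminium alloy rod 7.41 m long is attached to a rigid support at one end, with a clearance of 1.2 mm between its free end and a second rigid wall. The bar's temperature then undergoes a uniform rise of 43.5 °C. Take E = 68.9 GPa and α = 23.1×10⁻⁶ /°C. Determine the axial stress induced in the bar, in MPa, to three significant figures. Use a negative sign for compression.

Free thermal expansion αLΔT = 23.1e-6 · 7410 · 43.5 = 7.446 mm.
The walls engage after the gap closes; constrained expansion = 7.446 − 1.2 = 6.246 mm.
The walls impose strain ε = −(6.246)/7410 = -8.4291e-04; σ = Eε = 68900 · -8.4291e-04 = -58.08 MPa.

-58.1 MPa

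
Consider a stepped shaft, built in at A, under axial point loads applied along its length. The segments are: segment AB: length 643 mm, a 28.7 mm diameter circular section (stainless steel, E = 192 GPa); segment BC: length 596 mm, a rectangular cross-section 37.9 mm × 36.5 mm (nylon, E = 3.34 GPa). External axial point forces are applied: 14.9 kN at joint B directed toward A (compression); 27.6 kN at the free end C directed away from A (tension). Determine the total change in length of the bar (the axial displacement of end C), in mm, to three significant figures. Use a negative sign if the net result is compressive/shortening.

3.63 mm

Internal axial forces (sectioning from the free end, tension +): N_BC = 27.6 kN, N_AB = 12.7 kN.
A_AB = 646.9 mm².
A_BC = 1383 mm².
δ_AB = 12700·643/(646.9·192000) = 0.06574 mm
δ_BC = 27600·596/(1383·3340) = 3.56 mm
δ = Σδ_i = 3.626 mm.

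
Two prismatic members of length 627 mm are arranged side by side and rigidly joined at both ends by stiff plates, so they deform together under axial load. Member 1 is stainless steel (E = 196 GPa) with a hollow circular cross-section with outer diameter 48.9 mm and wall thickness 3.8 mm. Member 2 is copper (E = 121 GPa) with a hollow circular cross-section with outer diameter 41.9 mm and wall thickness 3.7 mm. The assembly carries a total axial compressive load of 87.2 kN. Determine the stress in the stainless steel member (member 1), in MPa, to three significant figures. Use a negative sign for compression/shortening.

A_1 = 538.4 mm².
A_2 = 444 mm².
Equal strain + equilibrium ⇒ each member carries load in proportion to AE: A₁E₁ = 105500000 N, A₂E₂ = 53730000 N, ΣAE = 159300000 N.
σ₁ = P·E₁/ΣAE = -87200·196000/159300000 = -107.3 MPa.

-107 MPa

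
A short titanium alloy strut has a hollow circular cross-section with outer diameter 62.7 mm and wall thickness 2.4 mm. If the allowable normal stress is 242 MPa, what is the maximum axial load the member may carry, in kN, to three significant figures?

A = 454.7 mm².
P_max = σ_allow · A = 242 · 454.7 = 110000 N = 110 kN.

110 kN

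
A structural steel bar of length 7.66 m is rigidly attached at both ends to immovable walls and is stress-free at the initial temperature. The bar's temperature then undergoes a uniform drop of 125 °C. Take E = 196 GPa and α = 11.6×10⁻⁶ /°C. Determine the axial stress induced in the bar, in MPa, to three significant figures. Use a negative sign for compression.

Free thermal expansion αLΔT = 11.6e-6 · 7660 · -125 = -11.11 mm.
The walls impose strain ε = −(-11.11)/7660 = 1.4500e-03; σ = Eε = 196000 · 1.4500e-03 = 284.2 MPa.

284 MPa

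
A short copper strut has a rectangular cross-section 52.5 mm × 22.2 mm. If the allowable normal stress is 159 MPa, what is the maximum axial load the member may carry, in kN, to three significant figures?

185 kN

A = 1166 mm².
P_max = σ_allow · A = 159 · 1166 = 185300 N = 185.3 kN.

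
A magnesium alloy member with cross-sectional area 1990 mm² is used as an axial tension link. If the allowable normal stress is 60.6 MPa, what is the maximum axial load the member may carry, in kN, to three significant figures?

P_max = σ_allow · A = 60.6 · 1990 = 120600 N = 120.6 kN.

121 kN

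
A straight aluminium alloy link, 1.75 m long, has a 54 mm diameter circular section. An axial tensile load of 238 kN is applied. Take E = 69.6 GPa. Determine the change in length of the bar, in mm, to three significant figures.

A = 2290 mm².
δ_mech = NL/(AE) = 238000·1750/(2290·69600) = 2.613 mm.

2.61 mm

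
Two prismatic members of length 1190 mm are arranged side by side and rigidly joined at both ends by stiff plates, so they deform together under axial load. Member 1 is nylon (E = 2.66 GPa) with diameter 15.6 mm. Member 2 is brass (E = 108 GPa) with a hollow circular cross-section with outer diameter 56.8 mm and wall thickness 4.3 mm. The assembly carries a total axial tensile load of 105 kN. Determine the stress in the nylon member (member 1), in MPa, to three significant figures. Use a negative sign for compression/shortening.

A_1 = 191.1 mm².
A_2 = 709.2 mm².
Equal strain + equilibrium ⇒ each member carries load in proportion to AE: A₁E₁ = 508400 N, A₂E₂ = 76600000 N, ΣAE = 77100000 N.
σ₁ = P·E₁/ΣAE = 105000·2660/77100000 = 3.622 MPa.

3.62 MPa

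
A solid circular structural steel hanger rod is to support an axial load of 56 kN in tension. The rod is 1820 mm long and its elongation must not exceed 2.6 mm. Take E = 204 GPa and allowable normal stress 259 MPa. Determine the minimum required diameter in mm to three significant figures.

16.6 mm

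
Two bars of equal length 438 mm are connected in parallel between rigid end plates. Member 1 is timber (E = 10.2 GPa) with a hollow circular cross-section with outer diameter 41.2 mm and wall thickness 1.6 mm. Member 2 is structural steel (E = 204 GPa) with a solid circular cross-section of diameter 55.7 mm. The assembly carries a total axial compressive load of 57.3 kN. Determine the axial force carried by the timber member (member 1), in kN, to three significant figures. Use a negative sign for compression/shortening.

-0.233 kN

A_1 = 199.1 mm².
A_2 = 2437 mm².
Equal strain + equilibrium ⇒ each member carries load in proportion to AE: A₁E₁ = 2030000 N, A₂E₂ = 497100000 N, ΣAE = 499100000 N.
F₁ = P·A₁E₁/ΣAE = -57300·2030000/499100000 = -233.1 N.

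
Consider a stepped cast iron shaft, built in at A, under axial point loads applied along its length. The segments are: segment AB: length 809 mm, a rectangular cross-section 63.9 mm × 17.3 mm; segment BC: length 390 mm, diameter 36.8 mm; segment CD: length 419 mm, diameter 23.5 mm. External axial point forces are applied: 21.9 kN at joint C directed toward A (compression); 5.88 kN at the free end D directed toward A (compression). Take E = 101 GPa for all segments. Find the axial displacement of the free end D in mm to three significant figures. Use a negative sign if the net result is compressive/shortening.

-0.358 mm

Internal axial forces (sectioning from the free end, tension +): N_CD = -5.88 kN, N_BC = -27.78 kN, N_AB = -27.78 kN.
A_AB = 1105 mm².
A_BC = 1064 mm².
A_CD = 433.7 mm².
δ_AB = -27780·809/(1105·101000) = -0.2013 mm
δ_BC = -27780·390/(1064·101000) = -0.1009 mm
δ_CD = -5880·419/(433.7·101000) = -0.05624 mm
δ = Σδ_i = -0.3584 mm.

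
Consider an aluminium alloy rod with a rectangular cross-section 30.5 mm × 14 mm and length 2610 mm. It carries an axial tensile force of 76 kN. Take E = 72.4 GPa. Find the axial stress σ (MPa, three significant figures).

A = 427 mm².
σ = N/A = 76000/427 = 178 MPa.

178 MPa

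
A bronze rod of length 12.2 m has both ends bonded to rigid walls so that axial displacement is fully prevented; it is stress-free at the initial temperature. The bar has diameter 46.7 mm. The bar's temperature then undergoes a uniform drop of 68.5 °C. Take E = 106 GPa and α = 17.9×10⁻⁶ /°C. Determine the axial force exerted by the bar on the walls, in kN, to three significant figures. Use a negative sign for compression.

223 kN

Free thermal expansion αLΔT = 17.9e-6 · 12200 · -68.5 = -14.96 mm.
The walls impose strain ε = −(-14.96)/12200 = 1.2261e-03; σ = Eε = 106000 · 1.2261e-03 = 130 MPa.
Wall reaction R = σ·A = 130·1713 = 222600 N = 222.6 kN.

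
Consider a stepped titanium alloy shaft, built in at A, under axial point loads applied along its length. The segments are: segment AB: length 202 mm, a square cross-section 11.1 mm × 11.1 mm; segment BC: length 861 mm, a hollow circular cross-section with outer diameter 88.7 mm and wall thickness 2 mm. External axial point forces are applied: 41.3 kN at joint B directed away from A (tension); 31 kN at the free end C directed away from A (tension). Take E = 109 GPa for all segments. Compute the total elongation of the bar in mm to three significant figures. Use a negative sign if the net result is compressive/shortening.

1.54 mm

Internal axial forces (sectioning from the free end, tension +): N_BC = 31 kN, N_AB = 72.3 kN.
A_AB = 123.2 mm².
A_BC = 544.8 mm².
δ_AB = 72300·202/(123.2·109000) = 1.087 mm
δ_BC = 31000·861/(544.8·109000) = 0.4495 mm
δ = Σδ_i = 1.537 mm.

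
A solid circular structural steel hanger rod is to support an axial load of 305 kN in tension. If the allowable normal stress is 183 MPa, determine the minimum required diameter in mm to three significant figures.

46.1 mm

Required area A ≥ P/σ_allow = 305000/183 = 1667 mm².
For a solid circular section, d ≥ √(4A/π) = 46.07 mm.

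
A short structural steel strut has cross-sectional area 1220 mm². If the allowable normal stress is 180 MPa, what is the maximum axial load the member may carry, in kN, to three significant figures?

220 kN

P_max = σ_allow · A = 180 · 1220 = 219600 N = 219.6 kN.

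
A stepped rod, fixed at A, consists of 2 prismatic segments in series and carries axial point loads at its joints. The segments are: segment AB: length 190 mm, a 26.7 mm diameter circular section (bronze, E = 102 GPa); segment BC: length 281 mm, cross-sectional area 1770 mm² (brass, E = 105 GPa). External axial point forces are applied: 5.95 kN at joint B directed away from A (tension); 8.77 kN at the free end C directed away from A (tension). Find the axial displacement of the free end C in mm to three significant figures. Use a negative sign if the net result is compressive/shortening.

0.0622 mm

Internal axial forces (sectioning from the free end, tension +): N_BC = 8.77 kN, N_AB = 14.72 kN.
A_AB = 559.9 mm².
δ_AB = 14720·190/(559.9·102000) = 0.04897 mm
δ_BC = 8770·281/(1770·105000) = 0.01326 mm
δ = Σδ_i = 0.06223 mm.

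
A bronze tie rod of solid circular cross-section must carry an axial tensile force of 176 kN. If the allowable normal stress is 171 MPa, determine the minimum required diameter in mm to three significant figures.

Required area A ≥ P/σ_allow = 176000/171 = 1029 mm².
For a solid circular section, d ≥ √(4A/π) = 36.2 mm.

36.2 mm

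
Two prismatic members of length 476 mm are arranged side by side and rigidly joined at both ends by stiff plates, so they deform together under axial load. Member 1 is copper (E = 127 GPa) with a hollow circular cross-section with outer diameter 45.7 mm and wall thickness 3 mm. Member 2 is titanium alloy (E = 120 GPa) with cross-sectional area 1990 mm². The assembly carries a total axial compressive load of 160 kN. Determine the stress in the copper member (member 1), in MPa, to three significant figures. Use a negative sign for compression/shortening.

-70.1 MPa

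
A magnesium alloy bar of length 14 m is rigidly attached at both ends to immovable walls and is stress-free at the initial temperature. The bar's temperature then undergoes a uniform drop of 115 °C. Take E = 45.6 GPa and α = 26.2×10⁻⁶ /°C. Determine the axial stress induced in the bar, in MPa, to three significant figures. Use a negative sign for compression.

Free thermal expansion αLΔT = 26.2e-6 · 14000 · -115 = -42.18 mm.
The walls impose strain ε = −(-42.18)/14000 = 3.0130e-03; σ = Eε = 45600 · 3.0130e-03 = 137.4 MPa.

137 MPa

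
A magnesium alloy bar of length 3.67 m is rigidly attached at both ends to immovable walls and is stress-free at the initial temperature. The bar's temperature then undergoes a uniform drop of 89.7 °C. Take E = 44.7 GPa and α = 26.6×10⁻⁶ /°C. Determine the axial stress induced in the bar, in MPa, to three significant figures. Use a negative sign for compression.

Free thermal expansion αLΔT = 26.6e-6 · 3670 · -89.7 = -8.757 mm.
The walls impose strain ε = −(-8.757)/3670 = 2.3860e-03; σ = Eε = 44700 · 2.3860e-03 = 106.7 MPa.

107 MPa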